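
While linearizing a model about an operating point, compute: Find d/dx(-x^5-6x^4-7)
Power rule: d/dx(ax^n)=n·a·x^(n-1)
Term by term: -5·x^4-24·x^3

Answer: -5x^4-24x^3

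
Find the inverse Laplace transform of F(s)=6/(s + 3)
L^(-1){6/(s-a)} = c·e^(at)
Here a = -3, c = 6

Answer: 6e^(-3t)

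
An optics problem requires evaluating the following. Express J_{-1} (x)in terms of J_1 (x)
For integer n: J_{-n}(x)=(-1)^n J_n(x)
With n=1: J_{-1}(x)=(-1)^1 J_1(x)=-J_1(x)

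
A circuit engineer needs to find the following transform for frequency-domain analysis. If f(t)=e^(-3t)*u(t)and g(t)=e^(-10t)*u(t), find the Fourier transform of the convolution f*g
By the convolution theorem: F{f * g}=F(omega) * G(omega)
F(omega)=1/(3 + j * omega), G(omega)=1/(10 + j * omega)
F{f * g}=1/((3 + j * omega)(10 + j * omega))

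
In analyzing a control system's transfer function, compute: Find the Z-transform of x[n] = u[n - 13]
Using the time-shift property: Z{u[n-13]}=z^(-13)*z/(z-1)
=z^(-12)/(z-1)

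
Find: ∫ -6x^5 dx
Using power rule: ∫ -6x^5 dx=-6/6 x^6+C=-x^6+C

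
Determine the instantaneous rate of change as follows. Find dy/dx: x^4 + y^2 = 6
Differentiate: 4x^3+2y·(dy/dx)=0
dy/dx=-4x^3/(2y)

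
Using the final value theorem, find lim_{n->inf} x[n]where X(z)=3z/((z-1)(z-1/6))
Final value theorem: lim x[n] = lim_{z->1} (z-1) * X(z)
(z-1) * X(z) = 3z/(z-1/6)
As z->1: 3/(1 - 1/6) = 3/(5/6) = 18/5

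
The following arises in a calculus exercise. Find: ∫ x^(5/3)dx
Power rule: ∫ x^(5/3) dx = x^(8/3)/(8/3) + C

Answer: (3/8)·x^(8/3) + C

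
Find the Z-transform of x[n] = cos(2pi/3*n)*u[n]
Z{cos(w0 * n) * u[n]}=z(z - cos(w0))/(z^2 - 2z * cos(w0) + 1)
With w0=2pi/3: X(z)=z(z - cos(2pi/3))/(z^2 - 2z * cos(2pi/3) + 1)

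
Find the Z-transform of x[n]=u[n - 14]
Using the time-shift property: Z{u[n-14]} = z^(-14) * z/(z-1)
= z^(-13)/(z-1)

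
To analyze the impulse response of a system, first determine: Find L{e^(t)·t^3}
First shifting: L{e^(at)f(t)} = F(s-a)
L{t^3} = 6/s^4
Shift s → s-1: 6/(s-1)^4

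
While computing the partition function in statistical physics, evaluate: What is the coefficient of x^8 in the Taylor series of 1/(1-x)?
1/(1-x)=Σ x^n for |x|<1
All coefficients are 1

Answer: 1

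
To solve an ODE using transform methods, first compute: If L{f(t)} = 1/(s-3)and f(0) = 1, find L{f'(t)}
L{f'(t)} = s·F(s) - f(0) = s/(s-3)-1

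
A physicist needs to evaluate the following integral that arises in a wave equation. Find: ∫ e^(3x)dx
Since d/dx[e^(3x)] = 3e^(3x), we get 1/3 e^(3x) + C

Answer: (1/3)e^(3x) + C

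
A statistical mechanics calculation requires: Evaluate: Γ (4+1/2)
Γ(n+1/2) = (2n)!√π/(4^n·n!)
= 40320√π/(256·24) = (105/16)·√π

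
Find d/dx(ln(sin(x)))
Chain rule: d/dx[ln(u)]=u'/u where u=sin(x)
u'=cos(x)

Answer: (cos(x))/(sin(x))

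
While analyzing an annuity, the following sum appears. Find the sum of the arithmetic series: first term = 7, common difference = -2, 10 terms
Last term: a_n = 7+(10-1)·-2 = -11
Sum = n(a_1+a_n)/2 = 10(7+(-11))/2 = -20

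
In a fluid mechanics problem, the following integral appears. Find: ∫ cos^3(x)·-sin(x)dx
Let u = cos(x), du = -sin(x) dx
∫ u^3 du = u^4/4+C

Answer: cos^4(x)/4+C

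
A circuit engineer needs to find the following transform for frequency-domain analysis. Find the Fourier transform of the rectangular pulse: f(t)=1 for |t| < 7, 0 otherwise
F(omega)=integral from -7 to 7 of e^(-j * omega * t) dt
=2 * sin(7 * omega)/omega=14 * sinc(7 * omega/pi)

Answer: 2 * sin(7 * omega)/omega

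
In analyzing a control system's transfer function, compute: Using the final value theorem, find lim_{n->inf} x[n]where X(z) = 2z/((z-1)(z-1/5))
Final value theorem: lim x[n] = lim_{z->1} (z-1)*X(z)
(z-1)*X(z) = 2z/(z-1/5)
As z->1: 2/(1-1/5) = 2/(4/5) = 5/2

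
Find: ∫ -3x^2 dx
Using power rule: ∫ -3x^2 dx = -3/3 x^3+C = -x^3+C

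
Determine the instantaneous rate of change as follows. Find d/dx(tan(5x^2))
Chain rule: d/dx[tan(u)]=sec²(u)·u' where u=5x^2
u'=10x

Answer: 10x·sec²(5x^2)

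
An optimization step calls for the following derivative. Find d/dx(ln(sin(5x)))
Chain rule: d/dx[ln(u)] = u'/u where u = sin(5x)
u' = 5cos(5x)

Answer: (5cos(5x))/(sin(5x))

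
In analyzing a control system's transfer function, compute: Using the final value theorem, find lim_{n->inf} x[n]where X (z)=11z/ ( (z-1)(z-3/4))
Final value theorem: lim x[n]=lim_{z->1} (z-1)*X(z)
(z-1)*X(z)=11z/(z-3/4)
As z->1: 11/(1-3/4)=11/(1/4)=44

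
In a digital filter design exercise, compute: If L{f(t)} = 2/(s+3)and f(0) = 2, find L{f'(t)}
L{f'(t)} = s·F(s) - f(0) = 2s/(s+3)-2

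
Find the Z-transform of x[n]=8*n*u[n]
Z{n * u[n]} = z/(z-1)^2
By linearity: Z{8 * n * u[n]} = 8z/(z-1)^2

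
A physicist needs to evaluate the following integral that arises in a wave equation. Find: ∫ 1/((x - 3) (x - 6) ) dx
Partial fractions: 1/((x-3)(x-6))=A/(x-3) + B/(x-6)
A=-1/3, B=1/3
∫ [-1/3· 1/(x-3) + 1/3· 1/(x-6)] dx
=(1/3)[ln|x-6| - ln|x-3|] + C

Answer: (1/3)·ln|(x-6)/(x-3)| + C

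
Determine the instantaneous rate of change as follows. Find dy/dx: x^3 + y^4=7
Differentiate: 3x^2 + 4y^3·(dy/dx) = 0
dy/dx = -3x^2/(4y^3)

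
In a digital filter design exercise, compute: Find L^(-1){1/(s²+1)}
L^(-1){w/(s² + w²)}=sin(wt)
Here w=1

Answer: sin(t)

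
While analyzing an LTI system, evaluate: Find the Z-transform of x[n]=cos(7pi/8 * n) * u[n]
Z{cos(w0 * n) * u[n]}=z(z - cos(w0))/(z^2-2z * cos(w0)+1)
With w0=7pi/8: X(z)=z(z - cos(7pi/8))/(z^2-2z * cos(7pi/8)+1)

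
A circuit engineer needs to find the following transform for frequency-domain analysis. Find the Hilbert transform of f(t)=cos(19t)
The Hilbert transform shifts each frequency component by -pi/2.
H{cos(wt)}=sin(wt)
With w=19: H{cos(19t)}=sin(19t)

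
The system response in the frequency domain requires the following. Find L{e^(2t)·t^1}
First shifting: L{e^(at)f(t)} = F(s-a)
L{t^1} = 1/s^2
Shift s → s-2: 1/(s-2)^2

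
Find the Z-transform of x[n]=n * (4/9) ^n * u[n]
Using the property Z{n * a^n * u[n]}=az/(z-a)^2
With a=4/9: X(z)=(4/9)z/(z - 4/9)^2, |z| > 4/9

Answer: (4/9)z/(z - 4/9)^2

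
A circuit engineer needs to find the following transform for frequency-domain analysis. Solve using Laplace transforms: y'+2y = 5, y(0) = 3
Take L of both sides: sY(s)-3+2Y(s)=5/s
Y(s)(s+2)=5/s+3
Y(s)=5/(s(s+2))+3/(s+2)
Partial fractions: 5/(s(s+2))=(5/2)/s - (5/2)/(s+2)
So Y(s)=(5/2)/s+(1/2)/(s+2)
Inverse transform (L^(-1){1/s}=1, L^(-1){1/(s+2)}=e^(-2t)):

Answer: y(t)=5/2+(1/2)·e^(-2t)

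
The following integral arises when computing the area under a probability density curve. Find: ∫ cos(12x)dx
Using substitution u = 12x: ∫ cos(u) du/12 = sin(u)/12 + C

Answer: (1/12)sin(12x) + C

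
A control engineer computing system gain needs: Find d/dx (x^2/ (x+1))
Quotient rule: (f/g)'=(f'g - fg')/g²
f=x^2, f'=2x
g=x + 1, g'=1

Answer: (2x·(x + 1) - x^2)/(x + 1)²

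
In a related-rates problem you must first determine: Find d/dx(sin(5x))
Chain rule: d/dx[sin(u)] = cos(u)·u' where u = 5x
u' = 5

Answer: 5·cos(5x)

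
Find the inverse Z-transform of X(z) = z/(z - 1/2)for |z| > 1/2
Standard pair: z/(z-a) <-> a^n * u[n] for causal signals
With a=1/2: x[n]=(1/2)^n * u[n]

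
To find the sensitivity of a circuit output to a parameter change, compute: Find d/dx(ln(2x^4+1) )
Chain rule: d/dx[ln(u)] = u'/u where u = 2x^4 + 1
u' = 8x^3

Answer: (8x^3)/(2x^4 + 1)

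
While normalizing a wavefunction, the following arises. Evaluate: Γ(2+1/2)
Γ(n+1/2)=(2n)!√π/(4^n·n!)
=24√π/(16·2)=(3/4)·√π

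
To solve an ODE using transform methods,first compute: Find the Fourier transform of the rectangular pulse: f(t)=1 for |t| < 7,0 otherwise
F(omega) = integral from -7 to 7 of e^(-j*omega*t) dt
= 2*sin(7*omega)/omega = 14*sinc(7*omega/pi)

Answer: 2*sin(7*omega)/omega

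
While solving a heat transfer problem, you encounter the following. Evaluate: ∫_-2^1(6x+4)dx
Step 1: Find antiderivative F(x)=3x^2 + 4x
Step 2: F(1) - F(-2)=7 - (4)=3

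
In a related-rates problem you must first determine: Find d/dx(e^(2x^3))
Chain rule: d/dx[e^u]=e^u · u' where u=2x^3
u'=6x^2

Answer: 6x^2·e^(2x^3)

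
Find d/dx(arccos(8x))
d/dx[arccos(u)] = -u'/√(1-u²), u = 8x, u' = 8

Answer: -8/√(1-64x²)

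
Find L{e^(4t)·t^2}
First shifting: L{e^(at)f(t)}=F(s-a)
L{t^2}=2/s^3
Shift s → s-4: 2/(s-4)^3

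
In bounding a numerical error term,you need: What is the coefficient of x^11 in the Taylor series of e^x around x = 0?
Taylor series of e^x = Σ x^n/n!
Coefficient of x^11 = 1/11! = 1/39916800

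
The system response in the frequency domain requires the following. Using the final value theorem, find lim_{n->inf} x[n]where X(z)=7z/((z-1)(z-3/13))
Final value theorem: lim x[n] = lim_{z->1} (z-1)*X(z)
(z-1)*X(z) = 7z/(z-3/13)
As z->1: 7/(1 - 3/13) = 7/(10/13) = 91/10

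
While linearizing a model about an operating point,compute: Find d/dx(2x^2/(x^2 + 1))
Quotient rule: (f/g)' = (f'g - fg')/g²
f = 2x^2, f' = 4x
g = x^2+1, g' = 2x

Answer: (4x·(x^2+1)-4x^3)/(x^2+1)²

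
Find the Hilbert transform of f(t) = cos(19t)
The Hilbert transform shifts each frequency component by -pi/2.
H{cos(wt)}=sin(wt)
With w=19: H{cos(19t)}=sin(19t)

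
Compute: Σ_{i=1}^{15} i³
Using formula: Σ i^3=[n(n+1)/2]²=[15·16/2]²=14400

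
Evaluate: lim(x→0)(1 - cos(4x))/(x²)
Using 1-cos(u) ≈ u²/2 for small u:
(1-cos(4x)) ≈ (4x)²/2 = 16x²/2
So limit = 16/(2·1) = 8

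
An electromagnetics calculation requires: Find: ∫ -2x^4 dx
Using power rule: ∫ -2x^4 dx=-2/5 x^5+C=(-2/5)x^5+C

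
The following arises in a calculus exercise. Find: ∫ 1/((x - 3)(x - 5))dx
Partial fractions: 1/((x-3)(x-5)) = A/(x-3)+B/(x-5)
A = -1/2, B = 1/2
∫ [-1/2· 1/(x-3)+1/2· 1/(x-5)] dx
= (1/2)[ln|x-5| - ln|x-3|]+C

Answer: (1/2)·ln|(x-5)/(x-3)|+C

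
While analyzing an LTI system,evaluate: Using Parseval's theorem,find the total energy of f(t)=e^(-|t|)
Parseval's theorem: E=integral |f(t)|^2 dt=(1/2pi) integral |F(omega)|^2 domega
E=integral_{-inf}^{inf} e^(-2|t|) dt=2*integral_0^inf e^(-2t) dt=2/(2*1)=1/1

Answer: 1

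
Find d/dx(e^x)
Chain rule: d/dx[e^u] = e^u · u' where u = x
u' = 1

Answer: 1·e^x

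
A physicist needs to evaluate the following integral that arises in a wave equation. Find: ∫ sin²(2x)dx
Using identity sin²(u)=(1 - cos(2u))/2:
∫ (1 - cos(4x))/2 dx=x/2 - sin(4x)/8+C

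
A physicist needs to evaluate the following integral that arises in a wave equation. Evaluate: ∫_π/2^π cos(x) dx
Antiderivative: sin(x)
Evaluate at bounds: [sin(1·π)/1] - [sin(1·π/2)/1]
=((0) - (1))/1=-1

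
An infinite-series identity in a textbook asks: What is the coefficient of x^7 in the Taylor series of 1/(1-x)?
1/(1-x) = Σ x^n for |x|<1
All coefficients are 1

Answer: 1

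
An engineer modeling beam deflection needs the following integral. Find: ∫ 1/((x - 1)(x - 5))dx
Partial fractions: 1/((x-1)(x-5))=A/(x-1) + B/(x-5)
A=-1/4, B=1/4
∫ [-1/4· 1/(x-1) + 1/4· 1/(x-5)] dx
=(1/4)[ln|x-5| - ln|x-1|] + C

Answer: (1/4)·ln|(x-5)/(x-1)| + C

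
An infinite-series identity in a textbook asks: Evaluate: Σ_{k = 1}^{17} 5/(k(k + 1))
Partial fractions: 5/(k(k+1))=5/k - 5/(k+1)
Telescoping sum: 5(1-1/18)=5·17/18

Answer: 85/18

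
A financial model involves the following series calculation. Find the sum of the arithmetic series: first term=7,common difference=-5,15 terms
Last term: a_n=7+(15-1)·-5=-63
Sum=n(a_1+a_n)/2=15(7+(-63))/2=-420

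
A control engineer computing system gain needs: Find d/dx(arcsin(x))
d/dx[arcsin(u)]=u'/√(1-u²), u=x, u'=1

Answer: 1/√(1-x²)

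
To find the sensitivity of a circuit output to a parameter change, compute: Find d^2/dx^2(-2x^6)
Apply power rule 2 times:
d^1: -12x^5
d^2: -60x^4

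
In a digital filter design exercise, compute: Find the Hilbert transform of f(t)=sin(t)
The Hilbert transform shifts each frequency component by -pi/2.
H{sin(wt)}=-cos(wt)
With w=1: H{sin(t)}=-cos(t)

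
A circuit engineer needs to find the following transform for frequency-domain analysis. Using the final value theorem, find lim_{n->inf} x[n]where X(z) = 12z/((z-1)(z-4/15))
Final value theorem: lim x[n] = lim_{z->1} (z-1) * X(z)
(z-1) * X(z) = 12z/(z-4/15)
As z->1: 12/(1-4/15) = 12/(11/15) = 180/11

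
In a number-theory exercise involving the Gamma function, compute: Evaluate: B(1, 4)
B(x,y) = Γ(x)Γ(y)/Γ(x+y) = (x-1)!(y-1)!/(x+y-1)!
B(1,4) = 0!·3!/4! = 1/4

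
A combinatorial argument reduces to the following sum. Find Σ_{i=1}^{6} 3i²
= 3·n(n+1)(2n+1)/6 = 3·6·7·13/6 = 273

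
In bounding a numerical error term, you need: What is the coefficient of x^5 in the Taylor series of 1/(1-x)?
1/(1-x) = Σ x^n for |x|<1
All coefficients are 1

Answer: 1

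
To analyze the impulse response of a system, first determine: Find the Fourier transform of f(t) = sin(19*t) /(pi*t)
sin(W*t)/(pi*t)=(W/pi)*sinc(W*t/pi) is the impulse response of the ideal low-pass filter with cutoff W (here W=19).
Its Fourier transform is a rectangular function:
F(omega)=1 for |omega| < 19, 0 otherwise

Answer: rect(omega/38) [i.e., 1 for |omega| < 19, 0 otherwise]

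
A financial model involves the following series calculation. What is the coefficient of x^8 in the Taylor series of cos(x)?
cos(x)=Σ (-1)^k x^(2k)/(2k)!
For x^8: (-1)^4/8!=1/40320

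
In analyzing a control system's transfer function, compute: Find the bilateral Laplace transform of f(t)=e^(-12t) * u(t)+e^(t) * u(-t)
For e^(-12t) * u(t): L=1/(s + 12), Re(s) > -12
For e^(t) * u(-t): L=-1/(s-1), Re(s) < 1
Combined: F(s)=1/(s + 12) - 1/(s-1), -12 < Re(s) < 1

Answer: 1/(s + 12) - 1/(s-1), ROC: -12 < Re(s) < 1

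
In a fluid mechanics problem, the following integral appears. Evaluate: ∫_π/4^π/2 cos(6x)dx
Antiderivative: sin(6x)/6
Evaluate at bounds: [sin(6·π/2)/6] - [sin(6·π/4)/6]
= ((0) - (-1))/6 = 1/6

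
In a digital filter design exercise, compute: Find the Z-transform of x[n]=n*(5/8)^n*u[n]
Using the property Z{n*a^n*u[n]} = az/(z-a)^2
With a = 5/8: X(z) = (5/8)z/(z - 5/8)^2, |z| > 5/8

Answer: (5/8)z/(z - 5/8)^2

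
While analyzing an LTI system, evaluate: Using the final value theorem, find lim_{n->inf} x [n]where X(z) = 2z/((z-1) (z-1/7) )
Final value theorem: lim x[n]=lim_{z->1} (z-1) * X(z)
(z-1) * X(z)=2z/(z-1/7)
As z->1: 2/(1-1/7)=2/(6/7)=7/3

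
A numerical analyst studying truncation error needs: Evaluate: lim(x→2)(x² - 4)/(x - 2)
Factor: (x² - 4)=(x-2)(x+2)
Cancel (x-2): lim(x→2) (x+2)=4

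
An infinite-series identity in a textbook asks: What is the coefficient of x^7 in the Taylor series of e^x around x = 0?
Taylor series of e^x = Σ x^n/n!
Coefficient of x^7 = 1/7! = 1/5040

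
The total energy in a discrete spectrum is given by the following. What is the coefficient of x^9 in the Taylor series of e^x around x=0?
Taylor series of e^x=Σ x^n/n!
Coefficient of x^9=1/9!=1/362880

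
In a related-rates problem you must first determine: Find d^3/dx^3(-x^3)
Apply power rule 3 times:
d^1: -3x^2
d^2: -6x
d^3: -6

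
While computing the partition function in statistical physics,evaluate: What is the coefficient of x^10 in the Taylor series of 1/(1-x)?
1/(1-x)=Σ x^n for |x|<1
All coefficients are 1

Answer: 1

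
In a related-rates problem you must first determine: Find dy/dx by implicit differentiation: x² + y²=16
Differentiate both sides: 2x+2y·(dy/dx) = 0
Solve: dy/dx = -2x/(2y) = -x/y

Answer: dy/dx = -x/y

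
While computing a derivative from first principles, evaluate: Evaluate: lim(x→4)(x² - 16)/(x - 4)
Factor: (x² - 16)=(x-4)(x + 4)
Cancel (x-4): lim(x→4) (x + 4)=8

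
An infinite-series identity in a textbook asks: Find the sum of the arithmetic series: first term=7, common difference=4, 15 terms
Last term: a_n = 7+(15-1)·4 = 63
Sum = n(a_1+a_n)/2 = 15(7+63)/2 = 525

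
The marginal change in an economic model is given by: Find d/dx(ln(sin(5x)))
Chain rule: d/dx[ln(u)]=u'/u where u=sin(5x)
u'=5cos(5x)

Answer: (5cos(5x))/(sin(5x))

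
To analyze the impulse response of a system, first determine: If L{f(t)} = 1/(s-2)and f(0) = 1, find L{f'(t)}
L{f'(t)}=s·F(s) - f(0)=s/(s-2) - 1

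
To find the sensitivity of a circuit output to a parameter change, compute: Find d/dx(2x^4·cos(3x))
Product rule: (fg)' = f'g+fg'
f = 2x^4, f' = 8x^3
g = cos(3x), g' = -3·sin(3x)

Answer: 8x^3·cos(3x)-6x^4·sin(3x)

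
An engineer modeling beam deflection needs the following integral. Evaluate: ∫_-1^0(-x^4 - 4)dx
Step 1: Find antiderivative F(x) = (-1/5)x^5 - 4x
Step 2: F(0) - F(-1) = 0 - (21/5) = -21/5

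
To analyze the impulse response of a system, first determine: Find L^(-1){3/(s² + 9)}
L^(-1){w/(s² + w²)}=sin(wt)
Here w=3

Answer: sin(3t)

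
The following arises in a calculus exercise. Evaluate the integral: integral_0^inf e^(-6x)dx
integral_0^inf e^(-6x) dx=[-1/6*e^(-6x)]_0^inf
=0 - (-1/6)=1/6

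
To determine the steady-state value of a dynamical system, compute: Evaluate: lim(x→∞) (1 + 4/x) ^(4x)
Rewrite as [(1 + 4/x)^x]^4.
lim(1 + 4/x)^x=e^4, so limit=(e^4)^4=e^16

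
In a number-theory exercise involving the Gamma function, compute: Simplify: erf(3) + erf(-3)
erf is odd: erf(-3) = -erf(3)
erf(3) + erf(-3) = erf(3) - erf(3) = 0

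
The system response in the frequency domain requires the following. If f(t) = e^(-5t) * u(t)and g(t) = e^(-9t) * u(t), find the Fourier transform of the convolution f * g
By the convolution theorem: F{f*g}=F(omega)*G(omega)
F(omega)=1/(5 + j*omega), G(omega)=1/(9 + j*omega)
F{f*g}=1/((5 + j*omega)(9 + j*omega))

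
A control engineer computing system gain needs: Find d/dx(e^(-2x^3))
Chain rule: d/dx[e^u]=e^u · u' where u=-2x^3
u'=-6x^2

Answer: -6x^2·e^(-2x^3)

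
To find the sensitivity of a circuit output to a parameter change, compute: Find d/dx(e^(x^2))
Chain rule: d/dx[e^u] = e^u · u' where u = x^2
u' = 2x

Answer: 2x·e^(x^2)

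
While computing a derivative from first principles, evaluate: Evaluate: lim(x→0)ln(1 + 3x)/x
L'Hôpital (0/0): lim 3/(1 + 3x) / 1=3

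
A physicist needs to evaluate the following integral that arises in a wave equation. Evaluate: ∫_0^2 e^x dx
Antiderivative: e^x
Evaluate: (e^2-1)

Answer: e^2-1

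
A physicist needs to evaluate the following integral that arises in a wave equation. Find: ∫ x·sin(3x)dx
By parts: u = x, dv = sin(3x) dx
du = dx, v = -cos(3x)/3
= -x·cos(3x)/3 + sin(3x)/3² + C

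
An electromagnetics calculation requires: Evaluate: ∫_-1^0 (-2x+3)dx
Step 1: Find antiderivative F(x)=-x^2+3x
Step 2: F(0) - F(-1)=0 - (-4)=4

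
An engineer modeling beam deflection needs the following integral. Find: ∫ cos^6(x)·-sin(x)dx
Let u=cos(x), du=-sin(x) dx
∫ u^6 du=u^7/7 + C

Answer: cos^7(x)/7 + C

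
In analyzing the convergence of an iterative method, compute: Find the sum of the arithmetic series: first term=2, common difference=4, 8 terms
Last term: a_n=2+(8-1)·4=30
Sum=n(a_1+a_n)/2=8(2+30)/2=128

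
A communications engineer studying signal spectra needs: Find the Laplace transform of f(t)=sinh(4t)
L{sinh(at)} = a/(s²-a²)
L{sinh(4t)} = 4/(s²-16)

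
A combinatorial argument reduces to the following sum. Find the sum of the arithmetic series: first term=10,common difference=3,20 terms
Last term: a_n=10+(20-1)·3=67
Sum=n(a_1+a_n)/2=20(10+67)/2=770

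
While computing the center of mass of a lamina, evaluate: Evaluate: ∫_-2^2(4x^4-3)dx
Step 1: Find antiderivative F(x) = (4/5)x^5 - 3x
Step 2: F(2) - F(-2) = 98/5 - (-98/5) = 196/5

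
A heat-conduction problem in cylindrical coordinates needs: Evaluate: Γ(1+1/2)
Γ(n + 1/2) = (2n)!√π/(4^n·n!)
= 2√π/(4·1) = (1/2)·√π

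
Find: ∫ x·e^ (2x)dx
Integration by parts: u=x, dv=e^(2x) dx
du=dx, v=e^(2x)/2
=x·e^(2x)/2 - ∫ e^(2x)/2 dx
=x·e^(2x)/2 - e^(2x)/4 + C

Answer: e^(2x)(x/2 - 1/4) + C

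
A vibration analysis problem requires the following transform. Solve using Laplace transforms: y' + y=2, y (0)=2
Take L of both sides: sY(s) - 2 + Y(s)=2/s
Y(s)(s + 1)=2/s + 2
Y(s)=2/(s(s + 1)) + 2/(s + 1)
Partial fractions: 2/(s(s + 1))=2/s - 2/(s + 1)
So Y(s)=2/s
Inverse transform (L^(-1){1/s}=1, L^(-1){1/(s + 1)}=e^(-t)):

Answer: y(t)=2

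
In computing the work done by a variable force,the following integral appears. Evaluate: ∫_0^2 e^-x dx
Antiderivative: -e^-x
Evaluate: -(e^-2-1)

Answer: (e^-2-1)/(-1)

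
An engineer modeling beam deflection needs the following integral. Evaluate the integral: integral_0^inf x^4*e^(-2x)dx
This is a Gamma integral. Substitute u=2x (du=2 dx):
integral_0^inf x^4*e^(-2x) dx=(1/2^5) integral_0^inf u^4*e^(-u) du
=Gamma(5)/2^5=4!/2^5=24/32

Answer: 3/4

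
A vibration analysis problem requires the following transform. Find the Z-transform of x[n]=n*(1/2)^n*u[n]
Using the property Z{n*a^n*u[n]} = az/(z-a)^2
With a = 1/2: X(z) = (1/2)z/(z - 1/2)^2, |z| > 1/2

Answer: (1/2)z/(z - 1/2)^2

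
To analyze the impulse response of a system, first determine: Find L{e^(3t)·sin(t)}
First shifting: L{e^(at)f(t)}=F(s-a)
L{sin(t)}=1/(s² + 1)
Shift: 1/((s-3)² + 1)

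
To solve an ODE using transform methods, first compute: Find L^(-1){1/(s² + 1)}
L^(-1){w/(s²+w²)}=sin(wt)
Here w=1

Answer: sin(t)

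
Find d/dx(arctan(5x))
d/dx[arctan(u)] = u'/(1+u²), u = 5x, u' = 5

Answer: 5/(1+25x²)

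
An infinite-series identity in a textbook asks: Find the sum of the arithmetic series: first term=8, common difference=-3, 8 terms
Last term: a_n = 8+(8-1)·-3 = -13
Sum = n(a_1+a_n)/2 = 8(8+(-13))/2 = -20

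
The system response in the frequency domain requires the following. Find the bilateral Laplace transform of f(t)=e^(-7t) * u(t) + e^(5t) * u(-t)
For e^(-7t)*u(t): L=1/(s + 7), Re(s) > -7
For e^(5t)*u(-t): L=-1/(s-5), Re(s) < 5
Combined: F(s)=1/(s + 7) - 1/(s-5), -7 < Re(s) < 5

Answer: 1/(s + 7) - 1/(s-5), ROC: -7 < Re(s) < 5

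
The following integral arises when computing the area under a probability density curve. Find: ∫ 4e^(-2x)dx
Since d/dx[e^(-2x)]=-2e^(-2x), we get -2 e^(-2x) + C

Answer: -2e^(-2x) + C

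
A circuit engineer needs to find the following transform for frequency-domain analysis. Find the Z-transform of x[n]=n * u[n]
Standard pair: Z{n*u[n]}=z/(z-1)^2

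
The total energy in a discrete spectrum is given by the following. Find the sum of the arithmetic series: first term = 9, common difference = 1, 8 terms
Last term: a_n=9+(8-1)·1=16
Sum=n(a_1+a_n)/2=8(9+16)/2=100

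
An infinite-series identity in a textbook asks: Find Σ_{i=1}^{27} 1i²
=1·n(n+1)(2n+1)/6=1·27·28·55/6=6930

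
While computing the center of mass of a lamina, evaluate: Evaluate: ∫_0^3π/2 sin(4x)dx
Antiderivative: -cos(4x)/4
Evaluate at bounds: [-cos(4·3π/2)/4] - [-cos(4·0)/4]
= (-(1) + (1))/4 = 0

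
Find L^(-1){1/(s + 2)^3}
L^(-1){1/(s-a)^n}=t^(n-1)·e^(at)/(n-1)!
Here a=-2, n=3: t^2·e^(-2t)/2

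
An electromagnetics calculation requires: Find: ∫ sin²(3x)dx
Using identity sin²(u) = (1 - cos(2u))/2:
∫ (1 - cos(6x))/2 dx = x/2 - sin(6x)/12+C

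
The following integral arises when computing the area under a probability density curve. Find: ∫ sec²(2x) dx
Since d/dx[tan(2x)] = 2sec²(2x), integral = tan(2x)/2+C

Answer: (1/2)tan(2x)+C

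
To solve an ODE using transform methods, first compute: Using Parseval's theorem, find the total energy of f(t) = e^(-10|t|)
Parseval's theorem: E=integral |f(t)|^2 dt=(1/2pi) integral |F(omega)|^2 domega
E=integral_{-inf}^{inf} e^(-20|t|) dt=2*integral_0^inf e^(-20t) dt=2/(2*10)=1/10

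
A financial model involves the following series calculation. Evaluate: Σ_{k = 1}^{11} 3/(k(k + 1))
Partial fractions: 3/(k(k + 1))=3/k - 3/(k + 1)
Telescoping sum: 3(1 - 1/12)=3·11/12

Answer: 11/4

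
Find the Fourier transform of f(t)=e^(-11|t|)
Using the standard pair: F{e^(-a|t|)}=2a/(a^2+omega^2)
With a=11: F(omega)=22/(121+omega^2)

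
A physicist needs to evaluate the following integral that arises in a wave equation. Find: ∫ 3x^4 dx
Using power rule: ∫ 3x^4 dx = 3/5 x^5 + C = (3/5)x^5 + C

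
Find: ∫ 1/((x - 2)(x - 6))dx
Partial fractions: 1/((x-2)(x-6)) = A/(x-2) + B/(x-6)
A = -1/4, B = 1/4
∫ [-1/4· 1/(x-2) + 1/4· 1/(x-6)] dx
= (1/4)[ln|x-6| - ln|x-2|] + C

Answer: (1/4)·ln|(x-6)/(x-2)| + C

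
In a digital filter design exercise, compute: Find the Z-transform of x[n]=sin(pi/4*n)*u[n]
Z{sin(w0*n)*u[n]}=z*sin(w0)/(z^2 - 2z*cos(w0) + 1)
With w0=pi/4: X(z)=z*sin(pi/4)/(z^2 - 2z*cos(pi/4) + 1)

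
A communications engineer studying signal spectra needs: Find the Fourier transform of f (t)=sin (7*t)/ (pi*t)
sin(W * t)/(pi * t)=(W/pi) * sinc(W * t/pi) is the impulse response of the ideal low-pass filter with cutoff W (here W=7).
Its Fourier transform is a rectangular function:
F(omega)=1 for |omega| < 7, 0 otherwise

Answer: rect(omega/14) [i.e., 1 for |omega| < 7, 0 otherwise]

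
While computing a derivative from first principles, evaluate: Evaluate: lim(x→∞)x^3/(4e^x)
Apply L'Hôpital 3 times (∞/∞ each time):
Eventually get 3!/(4e^x) → 0

Answer: 0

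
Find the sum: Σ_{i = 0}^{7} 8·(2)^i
Geometric series: S = a(1 - r^n)/(1 - r)
a = 8, r = 2, n = 8
S = 8(1 - 256)/-1 = 2040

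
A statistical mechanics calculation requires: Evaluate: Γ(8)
Γ(n)=(n-1)! for positive integers
Γ(8)=7!=5040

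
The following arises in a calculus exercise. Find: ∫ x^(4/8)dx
Power rule: ∫ x^(1/2) dx=x^(3/2)/(3/2) + C

Answer: (2/3)·x^(3/2) + C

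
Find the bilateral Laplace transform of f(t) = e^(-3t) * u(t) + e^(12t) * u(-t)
For e^(-3t) * u(t): L=1/(s + 3), Re(s) > -3
For e^(12t) * u(-t): L=-1/(s-12), Re(s) < 12
Combined: F(s)=1/(s + 3) - 1/(s-12), -3 < Re(s) < 12

Answer: 1/(s + 3) - 1/(s-12), ROC: -3 < Re(s) < 12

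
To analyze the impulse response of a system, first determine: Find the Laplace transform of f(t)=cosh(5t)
L{cosh(at)}=s/(s²-a²)
L{cosh(5t)}=s/(s²-25)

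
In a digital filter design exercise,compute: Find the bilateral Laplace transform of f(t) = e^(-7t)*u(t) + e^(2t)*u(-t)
For e^(-7t) * u(t): L = 1/(s+7), Re(s) > -7
For e^(2t) * u(-t): L = -1/(s-2), Re(s) < 2
Combined: F(s) = 1/(s+7)-1/(s-2), -7 < Re(s) < 2

Answer: 1/(s+7)-1/(s-2), ROC: -7 < Re(s) < 2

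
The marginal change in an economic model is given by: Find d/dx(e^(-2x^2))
Chain rule: d/dx[e^u] = e^u · u' where u = -2x^2
u' = -4x

Answer: -4x·e^(-2x^2)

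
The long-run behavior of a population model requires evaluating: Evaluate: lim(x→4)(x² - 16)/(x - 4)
Factor: (x² - 16)=(x-4)(x + 4)
Cancel (x-4): lim(x→4) (x + 4)=8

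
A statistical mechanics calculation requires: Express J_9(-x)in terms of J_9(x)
For integer n: J_n(-x)=(-1)^n J_n(x)
With n=9: J_9(-x)=(-1)^9 J_9(x)=-J_9(x)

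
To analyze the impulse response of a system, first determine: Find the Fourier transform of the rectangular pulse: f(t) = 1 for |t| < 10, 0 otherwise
F(omega) = integral from -10 to 10 of e^(-j * omega * t) dt
= 2 * sin(10 * omega)/omega = 20 * sinc(10 * omega/pi)

Answer: 2 * sin(10 * omega)/omega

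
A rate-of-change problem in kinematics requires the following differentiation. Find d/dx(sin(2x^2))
Chain rule: d/dx[sin(u)] = cos(u)·u' where u = 2x^2
u' = 4x

Answer: 4x·cos(2x^2)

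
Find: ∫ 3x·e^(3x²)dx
Let u = 3x², du = 6x dx
∫ (1/2)e^u du = e^u/2+C

Answer: e^(3x²)/2+C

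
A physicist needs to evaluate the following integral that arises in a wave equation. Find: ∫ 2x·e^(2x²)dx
Let u=2x², du=4x dx
∫ (1/2)e^u du=e^u/2 + C

Answer: e^(2x²)/2 + C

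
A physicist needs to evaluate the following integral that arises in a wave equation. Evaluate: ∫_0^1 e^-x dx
Antiderivative: -e^-x
Evaluate: -(e^-1 - 1)

Answer: (e^-1 - 1)/(-1)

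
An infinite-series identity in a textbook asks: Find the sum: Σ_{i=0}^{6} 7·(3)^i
Geometric series: S=a(1 - r^n)/(1 - r)
a=7, r=3, n=7
S=7(1 - 2187)/-2=7651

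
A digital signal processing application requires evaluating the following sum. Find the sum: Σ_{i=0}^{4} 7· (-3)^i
Geometric series: S = a(1 - r^n)/(1 - r)
a = 7, r = -3, n = 5
S = 7(1+243)/4 = 427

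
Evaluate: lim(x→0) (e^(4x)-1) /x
L'Hôpital (0/0): lim 4e^(4x)/1 = 4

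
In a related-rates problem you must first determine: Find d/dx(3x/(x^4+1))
Quotient rule: (f/g)' = (f'g - fg')/g²
f = 3x, f' = 3
g = x^4 + 1, g' = 4x^3

Answer: (3·(x^4 + 1) - 12x^4)/(x^4 + 1)²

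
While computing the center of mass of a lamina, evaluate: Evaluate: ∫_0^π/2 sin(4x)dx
Antiderivative: -cos(4x)/4
Evaluate at bounds: [-cos(4·π/2)/4] - [-cos(4·0)/4]
=(-(1) + (1))/4=0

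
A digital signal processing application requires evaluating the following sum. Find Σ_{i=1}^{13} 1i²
= 1·n(n + 1)(2n + 1)/6 = 1·13·14·27/6 = 819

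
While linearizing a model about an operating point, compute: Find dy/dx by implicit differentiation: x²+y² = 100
Differentiate both sides: 2x + 2y·(dy/dx) = 0
Solve: dy/dx = -2x/(2y) = -x/y

Answer: dy/dx = -x/y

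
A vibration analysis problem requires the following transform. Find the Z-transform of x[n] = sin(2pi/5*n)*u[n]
Z{sin(w0*n)*u[n]}=z*sin(w0)/(z^2-2z*cos(w0)+1)
With w0=2pi/5: X(z)=z*sin(2pi/5)/(z^2-2z*cos(2pi/5)+1)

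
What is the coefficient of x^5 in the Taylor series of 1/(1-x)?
1/(1-x) = Σ x^n for |x|<1
All coefficients are 1

Answer: 1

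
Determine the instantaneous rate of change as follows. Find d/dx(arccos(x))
d/dx[arccos(u)]=-u'/√(1-u²), u=x, u'=1

Answer: -1/√(1-x²)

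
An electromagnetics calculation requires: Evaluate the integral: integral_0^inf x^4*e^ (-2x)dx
This is a Gamma integral. Substitute u = 2x (du = 2 dx):
integral_0^inf x^4*e^(-2x) dx = (1/2^5) integral_0^inf u^4*e^(-u) du
= Gamma(5)/2^5 = 4!/2^5 = 24/32

Answer: 3/4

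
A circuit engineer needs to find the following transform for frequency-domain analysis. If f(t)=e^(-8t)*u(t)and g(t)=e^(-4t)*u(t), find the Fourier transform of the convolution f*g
By the convolution theorem: F{f * g} = F(omega) * G(omega)
F(omega) = 1/(8+j * omega), G(omega) = 1/(4+j * omega)
F{f * g} = 1/((8+j * omega)(4+j * omega))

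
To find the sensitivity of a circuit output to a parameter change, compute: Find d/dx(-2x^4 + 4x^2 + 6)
Power rule: d/dx(ax^n)=n·a·x^(n-1)
Term by term: -8·x^3+8·x

Answer: -8x^3+8x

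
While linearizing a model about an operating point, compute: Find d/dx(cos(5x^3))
Chain rule: d/dx[cos(u)]=-sin(u)·u' where u=5x^3
u'=15x^2

Answer: -15x^2·sin(5x^3)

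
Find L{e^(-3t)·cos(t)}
First shifting: L{e^(at)f(t)} = F(s-a)
L{cos(t)} = s/(s² + 1)
Shift: (s + 3)/((s + 3)² + 1)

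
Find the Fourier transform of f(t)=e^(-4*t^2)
The Fourier transform of a Gaussian e^(-a*t^2) is sqrt(pi/a)*e^(-omega^2/(4a)).
With a = 4: F(omega) = sqrt(pi)/2*e^(-omega^2/16)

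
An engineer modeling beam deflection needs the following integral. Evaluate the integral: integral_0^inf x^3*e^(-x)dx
This is a Gamma integral. Substitute u = 1x:
integral_0^inf x^3*e^(-x) dx = (1/1^4) integral_0^inf u^3*e^(-u) du
= Gamma(4)/1^4 = 3!/1^4 = 6/1

Answer: 6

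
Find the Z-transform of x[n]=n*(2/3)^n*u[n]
Using the property Z{n*a^n*u[n]}=az/(z-a)^2
With a=2/3: X(z)=(2/3)z/(z - 2/3)^2, |z| > 2/3

Answer: (2/3)z/(z - 2/3)^2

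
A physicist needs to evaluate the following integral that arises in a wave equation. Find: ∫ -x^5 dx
Using power rule: ∫ -x^5 dx=-1/6 x^6+C=(-1/6)x^6+C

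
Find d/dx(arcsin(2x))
d/dx[arcsin(u)] = u'/√(1-u²), u = 2x, u' = 2

Answer: 2/√(1 - 4x²)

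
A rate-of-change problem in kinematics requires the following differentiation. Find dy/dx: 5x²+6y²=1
Differentiate: 10x + 12y·(dy/dx) = 0
dy/dx = -10x/(12y) = -(5/6)·(x/y)

Answer: dy/dx = -(5/6)·(x/y)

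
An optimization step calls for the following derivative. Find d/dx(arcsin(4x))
d/dx[arcsin(u)]=u'/√(1-u²), u=4x, u'=4

Answer: 4/√(1 - 16x²)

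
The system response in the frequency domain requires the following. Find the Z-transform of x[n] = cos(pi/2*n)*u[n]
Z{cos(w0 * n) * u[n]}=z(z - cos(w0))/(z^2 - 2z * cos(w0) + 1)
With w0=pi/2: X(z)=z(z - cos(pi/2))/(z^2 - 2z * cos(pi/2) + 1)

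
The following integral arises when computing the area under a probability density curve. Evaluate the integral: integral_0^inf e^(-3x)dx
integral_0^inf e^(-3x) dx=[-1/3 * e^(-3x)]_0^inf
=0 - (-1/3)=1/3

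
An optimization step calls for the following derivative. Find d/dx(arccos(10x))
d/dx[arccos(u)]=-u'/√(1-u²), u=10x, u'=10

Answer: -10/√(1-100x²)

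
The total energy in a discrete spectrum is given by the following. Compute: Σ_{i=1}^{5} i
Using formula: Σ i^1 = n(n + 1)/2 = 5·6/2 = 15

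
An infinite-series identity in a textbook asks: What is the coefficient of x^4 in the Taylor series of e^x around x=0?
Taylor series of e^x = Σ x^n/n!
Coefficient of x^4 = 1/4! = 1/24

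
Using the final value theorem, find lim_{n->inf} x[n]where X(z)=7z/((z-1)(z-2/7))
Final value theorem: lim x[n] = lim_{z->1} (z-1)*X(z)
(z-1)*X(z) = 7z/(z-2/7)
As z->1: 7/(1-2/7) = 7/(5/7) = 49/5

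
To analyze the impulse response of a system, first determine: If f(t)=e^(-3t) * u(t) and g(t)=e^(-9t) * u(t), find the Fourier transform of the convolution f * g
By the convolution theorem: F{f * g}=F(omega) * G(omega)
F(omega)=1/(3+j * omega), G(omega)=1/(9+j * omega)
F{f * g}=1/((3+j * omega)(9+j * omega))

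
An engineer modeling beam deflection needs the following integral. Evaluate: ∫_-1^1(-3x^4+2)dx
Step 1: Find antiderivative F(x)=(-3/5)x^5 + 2x
Step 2: F(1) - F(-1)=7/5 - (-7/5)=14/5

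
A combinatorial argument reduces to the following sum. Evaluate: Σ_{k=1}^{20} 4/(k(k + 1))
Partial fractions: 4/(k(k+1)) = 4/k - 4/(k+1)
Telescoping sum: 4(1-1/21) = 4·20/21

Answer: 80/21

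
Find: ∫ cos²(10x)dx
Using identity cos²(u) = (1 + cos(2u))/2:
∫ (1 + cos(20x))/2 dx = x/2 + sin(20x)/40 + C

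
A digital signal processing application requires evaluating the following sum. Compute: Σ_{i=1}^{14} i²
Using formula: Σ i^2 = n(n+1)(2n+1)/6 = 14·15·29/6 = 1015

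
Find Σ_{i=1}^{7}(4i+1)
= 4·Σ i + 1·7 = 4·28 + 7 = 119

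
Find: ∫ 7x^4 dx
Using power rule: ∫ 7x^4 dx=7/5 x^5 + C=(7/5)x^5 + C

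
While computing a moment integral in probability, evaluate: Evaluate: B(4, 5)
B(x,y) = Γ(x)Γ(y)/Γ(x+y) = (x-1)!(y-1)!/(x+y-1)!
B(4,5) = 3!·4!/8! = 1/280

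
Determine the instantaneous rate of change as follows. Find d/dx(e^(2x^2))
Chain rule: d/dx[e^u]=e^u · u' where u=2x^2
u'=4x

Answer: 4x·e^(2x^2)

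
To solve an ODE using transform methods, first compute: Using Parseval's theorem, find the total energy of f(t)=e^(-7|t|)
Parseval's theorem: E = integral |f(t)|^2 dt = (1/2pi) integral |F(omega)|^2 domega
E = integral_{-inf}^{inf} e^(-14|t|) dt = 2*integral_0^inf e^(-14t) dt = 2/(2*7) = 1/7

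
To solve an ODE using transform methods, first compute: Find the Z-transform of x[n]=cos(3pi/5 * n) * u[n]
Z{cos(w0 * n) * u[n]} = z(z - cos(w0))/(z^2-2z * cos(w0)+1)
With w0 = 3pi/5: X(z) = z(z - cos(3pi/5))/(z^2-2z * cos(3pi/5)+1)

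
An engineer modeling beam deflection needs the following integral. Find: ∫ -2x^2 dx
Using power rule: ∫ -2x^2 dx=-2/3 x^3 + C=(-2/3)x^3 + C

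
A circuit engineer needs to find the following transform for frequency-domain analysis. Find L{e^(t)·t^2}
First shifting: L{e^(at)f(t)} = F(s-a)
L{t^2} = 2/s^3
Shift s → s-1: 2/(s-1)^3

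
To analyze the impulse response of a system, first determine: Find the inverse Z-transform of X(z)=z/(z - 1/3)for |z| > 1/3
Standard pair: z/(z-a) <-> a^n * u[n] for causal signals
With a=1/3: x[n]=(1/3)^n * u[n]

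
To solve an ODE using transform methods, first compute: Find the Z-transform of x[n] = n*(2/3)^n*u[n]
Using the property Z{n*a^n*u[n]} = az/(z-a)^2
With a = 2/3: X(z) = (2/3)z/(z - 2/3)^2, |z| > 2/3

Answer: (2/3)z/(z - 2/3)^2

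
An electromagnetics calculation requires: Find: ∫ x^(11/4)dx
Power rule: ∫ x^(11/4) dx = x^(15/4)/(15/4) + C

Answer: (4/15)·x^(15/4) + C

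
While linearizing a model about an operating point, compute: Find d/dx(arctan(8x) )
d/dx[arctan(u)] = u'/(1 + u²), u = 8x, u' = 8

Answer: 8/(1 + 64x²)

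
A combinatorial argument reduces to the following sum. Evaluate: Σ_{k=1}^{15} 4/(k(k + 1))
Partial fractions: 4/(k(k+1))=4/k - 4/(k+1)
Telescoping sum: 4(1-1/16)=4·15/16

Answer: 15/4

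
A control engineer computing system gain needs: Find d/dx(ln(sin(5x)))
Chain rule: d/dx[ln(u)] = u'/u where u = sin(5x)
u' = 5cos(5x)

Answer: (5cos(5x))/(sin(5x))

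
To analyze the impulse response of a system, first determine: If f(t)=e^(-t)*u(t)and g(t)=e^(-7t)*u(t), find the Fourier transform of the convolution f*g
By the convolution theorem: F{f*g} = F(omega)*G(omega)
F(omega) = 1/(1 + j*omega), G(omega) = 1/(7 + j*omega)
F{f*g} = 1/((1 + j*omega)(7 + j*omega))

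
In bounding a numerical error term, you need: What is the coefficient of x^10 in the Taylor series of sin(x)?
sin(x) has only odd powers. Coefficient of x^10 = 0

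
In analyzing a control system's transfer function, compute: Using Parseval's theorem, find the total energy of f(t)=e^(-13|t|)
Parseval's theorem: E = integral |f(t)|^2 dt = (1/2pi) integral |F(omega)|^2 domega
E = integral_{-inf}^{inf} e^(-26|t|) dt = 2 * integral_0^inf e^(-26t) dt = 2/(2 * 13) = 1/13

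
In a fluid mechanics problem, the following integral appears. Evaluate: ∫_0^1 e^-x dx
Antiderivative: -e^-x
Evaluate: -(e^-1-1)

Answer: (e^-1-1)/(-1)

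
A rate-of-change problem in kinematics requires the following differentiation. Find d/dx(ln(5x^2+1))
Chain rule: d/dx[ln(u)] = u'/u where u = 5x^2 + 1
u' = 10x

Answer: (10x)/(5x^2 + 1)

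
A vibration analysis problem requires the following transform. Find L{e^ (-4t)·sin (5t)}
First shifting: L{e^(at)f(t)}=F(s-a)
L{sin(5t)}=5/(s² + 25)
Shift: 5/((s + 4)² + 25)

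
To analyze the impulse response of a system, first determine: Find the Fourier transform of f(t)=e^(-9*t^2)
The Fourier transform of a Gaussian e^(-a*t^2) is sqrt(pi/a)*e^(-omega^2/(4a)).
With a=9: F(omega)=sqrt(pi)/3*e^(-omega^2/36)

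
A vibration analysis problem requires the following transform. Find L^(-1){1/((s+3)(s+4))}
Partial fractions: 1/((s+3)(s+4)) = A/(s+3)+B/(s+4)
Cover-up: A = 1/(s+4)|_{s = -3} = 1; B = 1/(s+3)|_{s = -4} = -1
L^(-1) = e^(-3t) - e^(-4t)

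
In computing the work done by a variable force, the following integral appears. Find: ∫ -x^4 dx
Using power rule: ∫ -x^4 dx=-1/5 x^5 + C=(-1/5)x^5 + C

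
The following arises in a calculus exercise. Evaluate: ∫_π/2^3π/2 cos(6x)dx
Antiderivative: sin(6x)/6
Evaluate at bounds: [sin(6·3π/2)/6] - [sin(6·π/2)/6]
= ((0) - (0))/6 = 0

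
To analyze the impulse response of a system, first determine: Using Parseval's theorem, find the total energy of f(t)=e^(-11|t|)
Parseval's theorem: E=integral |f(t)|^2 dt=(1/2pi) integral |F(omega)|^2 domega
E=integral_{-inf}^{inf} e^(-22|t|) dt=2*integral_0^inf e^(-22t) dt=2/(2*11)=1/11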